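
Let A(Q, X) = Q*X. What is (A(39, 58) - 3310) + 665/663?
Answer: -694159/663 ≈ -1047.0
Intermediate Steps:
(A(39, 58) - 3310) + 665/663 = (39*58 - 3310) + 665/663 = (2262 - 3310) + 665*(1/663) = -1048 + 665/663 = -694159/663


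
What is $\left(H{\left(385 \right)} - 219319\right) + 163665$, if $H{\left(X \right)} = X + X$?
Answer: $-54884$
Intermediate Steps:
$H{\left(X \right)} = 2 X$
$\left(H{\left(385 \right)} - 219319\right) + 163665 = \left(2 \cdot 385 - 219319\right) + 163665 = \left(770 - 219319\right) + 163665 = -218549 + 163665 = -54884$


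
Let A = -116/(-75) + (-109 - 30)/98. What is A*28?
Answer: 1886/525 ≈ 3.5924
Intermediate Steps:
A = 943/7350 (A = -116*(-1/75) - 139*1/98 = 116/75 - 139/98 = 943/7350 ≈ 0.12830)
A*28 = (943/7350)*28 = 1886/525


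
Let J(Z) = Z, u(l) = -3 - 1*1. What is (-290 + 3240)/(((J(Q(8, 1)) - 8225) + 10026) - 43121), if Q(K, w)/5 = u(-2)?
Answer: -295/4134 ≈ -0.071359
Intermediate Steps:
u(l) = -4 (u(l) = -3 - 1 = -4)
Q(K, w) = -20 (Q(K, w) = 5*(-4) = -20)
(-290 + 3240)/(((J(Q(8, 1)) - 8225) + 10026) - 43121) = (-290 + 3240)/(((-20 - 8225) + 10026) - 43121) = 2950/((-8245 + 10026) - 43121) = 2950/(1781 - 43121) = 2950/(-41340) = 2950*(-1/41340) = -295/4134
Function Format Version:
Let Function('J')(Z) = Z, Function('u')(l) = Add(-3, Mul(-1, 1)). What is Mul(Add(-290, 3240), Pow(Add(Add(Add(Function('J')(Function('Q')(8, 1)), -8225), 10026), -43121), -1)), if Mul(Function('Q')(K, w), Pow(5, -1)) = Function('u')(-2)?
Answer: Rational(-295, 4134) ≈ -0.071359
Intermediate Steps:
Function('u')(l) = -4 (Function('u')(l) = Add(-3, -1) = -4)
Function('Q')(K, w) = -20 (Function('Q')(K, w) = Mul(5, -4) = -20)
Mul(Add(-290, 3240), Pow(Add(Add(Add(Function('J')(Function('Q')(8, 1)), -8225), 10026), -43121), -1)) = Mul(Add(-290, 3240), Pow(Add(Add(Add(-20, -8225), 10026), -43121), -1)) = Mul(2950, Pow(Add(Add(-8245, 10026), -43121), -1)) = Mul(2950, Pow(Add(1781, -43121), -1)) = Mul(2950, Pow(-41340, -1)) = Mul(2950, Rational(-1, 41340)) = Rational(-295, 4134)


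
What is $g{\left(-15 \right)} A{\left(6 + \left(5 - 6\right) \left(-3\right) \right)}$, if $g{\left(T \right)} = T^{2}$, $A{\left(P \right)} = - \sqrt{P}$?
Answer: $-675$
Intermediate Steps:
$g{\left(-15 \right)} A{\left(6 + \left(5 - 6\right) \left(-3\right) \right)} = \left(-15\right)^{2} \left(- \sqrt{6 + \left(5 - 6\right) \left(-3\right)}\right) = 225 \left(- \sqrt{6 + \left(5 - 6\right) \left(-3\right)}\right) = 225 \left(- \sqrt{6 - -3}\right) = 225 \left(- \sqrt{6 + 3}\right) = 225 \left(- \sqrt{9}\right) = 225 \left(\left(-1\right) 3\right) = 225 \left(-3\right) = -675$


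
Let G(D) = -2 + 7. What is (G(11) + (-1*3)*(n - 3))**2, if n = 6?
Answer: 16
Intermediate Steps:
G(D) = 5
(G(11) + (-1*3)*(n - 3))**2 = (5 + (-1*3)*(6 - 3))**2 = (5 - 3*3)**2 = (5 - 9)**2 = (-4)**2 = 16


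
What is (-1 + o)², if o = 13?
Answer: 144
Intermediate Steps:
(-1 + o)² = (-1 + 13)² = 12² = 144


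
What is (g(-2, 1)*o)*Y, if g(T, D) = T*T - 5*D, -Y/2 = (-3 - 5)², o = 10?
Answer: 1280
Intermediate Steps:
Y = -128 (Y = -2*(-3 - 5)² = -2*(-8)² = -2*64 = -128)
g(T, D) = T² - 5*D
(g(-2, 1)*o)*Y = (((-2)² - 5*1)*10)*(-128) = ((4 - 5)*10)*(-128) = -1*10*(-128) = -10*(-128) = 1280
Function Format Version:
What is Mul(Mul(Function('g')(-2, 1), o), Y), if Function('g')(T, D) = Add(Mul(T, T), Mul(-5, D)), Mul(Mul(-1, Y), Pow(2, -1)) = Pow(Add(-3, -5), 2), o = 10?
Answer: 1280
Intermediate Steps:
Y = -128 (Y = Mul(-2, Pow(Add(-3, -5), 2)) = Mul(-2, Pow(-8, 2)) = Mul(-2, 64) = -128)
Function('g')(T, D) = Add(Pow(T, 2), Mul(-5, D))
Mul(Mul(Function('g')(-2, 1), o), Y) = Mul(Mul(Add(Pow(-2, 2), Mul(-5, 1)), 10), -128) = Mul(Mul(Add(4, -5), 10), -128) = Mul(Mul(-1, 10), -128) = Mul(-10, -128) = 1280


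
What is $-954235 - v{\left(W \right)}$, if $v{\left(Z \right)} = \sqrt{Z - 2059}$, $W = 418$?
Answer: $-954235 - i \sqrt{1641} \approx -9.5424 \cdot 10^{5} - 40.509 i$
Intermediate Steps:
$v{\left(Z \right)} = \sqrt{-2059 + Z}$
$-954235 - v{\left(W \right)} = -954235 - \sqrt{-2059 + 418} = -954235 - \sqrt{-1641} = -954235 - i \sqrt{1641}$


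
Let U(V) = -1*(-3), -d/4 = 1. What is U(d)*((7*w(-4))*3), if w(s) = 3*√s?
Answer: 378*I ≈ 378.0*I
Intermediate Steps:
d = -4 (d = -4*1 = -4)
U(V) = 3
U(d)*((7*w(-4))*3) = 3*((7*(3*√(-4)))*3) = 3*((7*(3*(2*I)))*3) = 3*((7*(6*I))*3) = 3*((42*I)*3) = 3*(126*I) = 378*I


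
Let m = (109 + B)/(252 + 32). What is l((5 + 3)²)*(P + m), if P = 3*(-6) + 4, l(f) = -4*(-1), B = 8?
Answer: -3859/71 ≈ -54.352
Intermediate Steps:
l(f) = 4
P = -14 (P = -18 + 4 = -14)
m = 117/284 (m = (109 + 8)/(252 + 32) = 117/284 ≈ 0.41197)
l((5 + 3)²)*(P + m) = 4*(-14 + 117/284) = 4*(-3859/284) = -3859/71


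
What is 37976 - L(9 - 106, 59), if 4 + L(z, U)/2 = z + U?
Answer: 38060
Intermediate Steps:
L(z, U) = -8 + 2*U + 2*z (L(z, U) = -8 + 2*(z + U) = -8 + 2*(U + z) = -8 + (2*U + 2*z) = -8 + 2*U + 2*z)
37976 - L(9 - 106, 59) = 37976 - (-8 + 2*59 + 2*(9 - 106)) = 37976 - (-8 + 118 + 2*(-97)) = 37976 - (-8 + 118 - 194) = 37976 - 1*(-84) = 37976 + 84 = 38060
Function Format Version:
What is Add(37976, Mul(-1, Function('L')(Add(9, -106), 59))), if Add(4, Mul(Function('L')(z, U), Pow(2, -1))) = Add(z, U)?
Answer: 38060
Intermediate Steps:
Function('L')(z, U) = Add(-8, Mul(2, U), Mul(2, z)) (Function('L')(z, U) = Add(-8, Mul(2, Add(z, U))) = Add(-8, Mul(2, Add(U, z))) = Add(-8, Add(Mul(2, U), Mul(2, z))) = Add(-8, Mul(2, U), Mul(2, z)))
Add(37976, Mul(-1, Function('L')(Add(9, -106), 59))) = Add(37976, Mul(-1, Add(-8, Mul(2, 59), Mul(2, Add(9, -106))))) = Add(37976, Mul(-1, Add(-8, 118, Mul(2, -97)))) = Add(37976, Mul(-1, Add(-8, 118, -194))) = Add(37976, Mul(-1, -84)) = Add(37976, 84) = 38060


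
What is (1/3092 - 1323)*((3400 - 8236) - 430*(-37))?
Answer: -22650288955/1546 ≈ -1.4651e+7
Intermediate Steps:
(1/3092 - 1323)*((3400 - 8236) - 430*(-37)) = (1/3092 - 1323)*(-4836 + 15910) = -4090715/3092*11074 = -22650288955/1546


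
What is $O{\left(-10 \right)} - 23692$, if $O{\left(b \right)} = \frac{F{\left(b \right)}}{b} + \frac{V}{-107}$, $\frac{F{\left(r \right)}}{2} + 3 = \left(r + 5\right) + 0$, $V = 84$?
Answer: $- \frac{12674784}{535} \approx -23691.0$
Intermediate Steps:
$F{\left(r \right)} = 4 + 2 r$ ($F{\left(r \right)} = -6 + 2 \left(\left(r + 5\right) + 0\right) = -6 + 2 \left(\left(5 + r\right) + 0\right) = -6 + 2 \left(5 + r\right) = -6 + \left(10 + 2 r\right) = 4 + 2 r$)
$O{\left(b \right)} = - \frac{84}{107} + \frac{4 + 2 b}{b}$ ($O{\left(b \right)} = \frac{4 + 2 b}{b} + \frac{84}{-107} = \frac{4 + 2 b}{b} + 84 \left(- \frac{1}{107}\right) = \frac{4 + 2 b}{b} - \frac{84}{107} = - \frac{84}{107} + \frac{4 + 2 b}{b}$)
$O{\left(-10 \right)} - 23692 = \left(\frac{130}{107} + \frac{4}{-10}\right) - 23692 = \left(\frac{130}{107} + 4 \left(- \frac{1}{10}\right)\right) - 23692 = \left(\frac{130}{107} - \frac{2}{5}\right) - 23692 = \frac{436}{535} - 23692 = - \frac{12674784}{535}$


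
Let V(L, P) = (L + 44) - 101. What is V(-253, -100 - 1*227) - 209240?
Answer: -209550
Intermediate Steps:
V(L, P) = -57 + L (V(L, P) = (44 + L) - 101 = -57 + L)
V(-253, -100 - 1*227) - 209240 = (-57 - 253) - 209240 = -310 - 209240 = -209550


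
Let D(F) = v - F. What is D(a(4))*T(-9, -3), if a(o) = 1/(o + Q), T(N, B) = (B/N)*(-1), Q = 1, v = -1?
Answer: ⅖ ≈ 0.40000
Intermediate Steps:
T(N, B) = -B/N
a(o) = 1/(1 + o) (a(o) = 1/(o + 1) = 1/(1 + o))
D(F) = -1 - F
D(a(4))*T(-9, -3) = (-1 - 1/(1 + 4))*(-1*(-3)/(-9)) = (-1 - 1/5)*(-1*(-3)*(-⅑)) = (-1 - 1*⅕)*(-⅓) = (-1 - ⅕)*(-⅓) = -6/5*(-⅓) = ⅖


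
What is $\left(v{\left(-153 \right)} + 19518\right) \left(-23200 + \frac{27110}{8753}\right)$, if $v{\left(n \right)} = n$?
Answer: $- \frac{3931917818850}{8753} \approx -4.4921 \cdot 10^{8}$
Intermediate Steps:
$\left(v{\left(-153 \right)} + 19518\right) \left(-23200 + \frac{27110}{8753}\right) = \left(-153 + 19518\right) \left(-23200 + \frac{27110}{8753}\right) = 19365 \left(-23200 + 27110 \cdot \frac{1}{8753}\right) = 19365 \left(-23200 + \frac{27110}{8753}\right) = 19365 \left(- \frac{203042490}{8753}\right) = - \frac{3931917818850}{8753}$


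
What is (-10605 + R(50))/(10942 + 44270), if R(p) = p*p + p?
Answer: -2685/18404 ≈ -0.14589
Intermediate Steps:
R(p) = p + p² (R(p) = p² + p = p + p²)
(-10605 + R(50))/(10942 + 44270) = (-10605 + 50*(1 + 50))/(10942 + 44270) = (-10605 + 50*51)/55212 = (-10605 + 2550)*(1/55212) = -8055*1/55212 = -2685/18404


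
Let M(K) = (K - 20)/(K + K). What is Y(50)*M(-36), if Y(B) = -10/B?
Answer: -7/45 ≈ -0.15556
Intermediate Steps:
M(K) = (-20 + K)/(2*K) (M(K) = (-20 + K)/((2*K)) = (-20 + K)*(1/(2*K)) = (-20 + K)/(2*K))
Y(50)*M(-36) = (-10/50)*((1/2)*(-20 - 36)/(-36)) = (-10*1/50)*((1/2)*(-1/36)*(-56)) = -1/5*7/9 = -7/45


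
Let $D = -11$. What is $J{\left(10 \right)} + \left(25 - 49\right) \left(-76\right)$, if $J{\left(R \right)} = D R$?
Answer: $1714$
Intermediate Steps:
$J{\left(R \right)} = - 11 R$
$J{\left(10 \right)} + \left(25 - 49\right) \left(-76\right) = \left(-11\right) 10 + \left(25 - 49\right) \left(-76\right) = -110 - -1824 = -110 + 1824 = 1714$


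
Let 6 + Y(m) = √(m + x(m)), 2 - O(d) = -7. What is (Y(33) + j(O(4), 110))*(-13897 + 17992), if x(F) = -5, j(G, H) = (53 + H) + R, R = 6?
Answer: 667485 + 8190*√7 ≈ 6.8915e+5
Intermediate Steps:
O(d) = 9 (O(d) = 2 - 1*(-7) = 2 + 7 = 9)
j(G, H) = 59 + H (j(G, H) = (53 + H) + 6 = 59 + H)
Y(m) = -6 + √(-5 + m) (Y(m) = -6 + √(m - 5) = -6 + √(-5 + m))
(Y(33) + j(O(4), 110))*(-13897 + 17992) = ((-6 + √(-5 + 33)) + (59 + 110))*(-13897 + 17992) = ((-6 + √28) + 169)*4095 = ((-6 + 2*√7) + 169)*4095 = (163 + 2*√7)*4095 = 667485 + 8190*√7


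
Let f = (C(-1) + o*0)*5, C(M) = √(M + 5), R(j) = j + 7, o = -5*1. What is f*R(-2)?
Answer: 50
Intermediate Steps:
o = -5
R(j) = 7 + j
C(M) = √(5 + M)
f = 10 (f = (√(5 - 1) - 5*0)*5 = (√4 + 0)*5 = (2 + 0)*5 = 2*5 = 10)
f*R(-2) = 10*(7 - 2) = 10*5 = 50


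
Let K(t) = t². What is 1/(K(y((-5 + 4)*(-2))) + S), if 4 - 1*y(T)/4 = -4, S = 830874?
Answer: 1/831898 ≈ 1.2021e-6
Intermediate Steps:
y(T) = 32 (y(T) = 16 - 4*(-4) = 16 + 16 = 32)
1/(K(y((-5 + 4)*(-2))) + S) = 1/(32² + 830874) = 1/(1024 + 830874) = 1/831898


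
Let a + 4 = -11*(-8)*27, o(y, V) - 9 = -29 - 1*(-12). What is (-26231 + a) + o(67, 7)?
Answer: -23867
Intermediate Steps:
o(y, V) = -8 (o(y, V) = 9 + (-29 - 1*(-12)) = 9 + (-29 + 12) = 9 - 17 = -8)
a = 2372 (a = -4 - 11*(-8)*27 = -4 + 88*27 = -4 + 2376 = 2372)
(-26231 + a) + o(67, 7) = (-26231 + 2372) - 8 = -23859 - 8 = -23867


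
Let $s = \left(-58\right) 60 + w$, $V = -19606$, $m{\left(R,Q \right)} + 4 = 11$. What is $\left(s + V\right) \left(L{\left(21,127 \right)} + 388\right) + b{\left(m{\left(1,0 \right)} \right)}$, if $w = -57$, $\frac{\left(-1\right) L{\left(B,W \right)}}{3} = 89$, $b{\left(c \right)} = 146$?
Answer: $-2800157$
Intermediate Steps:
$m{\left(R,Q \right)} = 7$ ($m{\left(R,Q \right)} = -4 + 11 = 7$)
$L{\left(B,W \right)} = -267$ ($L{\left(B,W \right)} = \left(-3\right) 89 = -267$)
$s = -3537$ ($s = \left(-58\right) 60 - 57 = -3480 - 57 = -3537$)
$\left(s + V\right) \left(L{\left(21,127 \right)} + 388\right) + b{\left(m{\left(1,0 \right)} \right)} = \left(-3537 - 19606\right) \left(-267 + 388\right) + 146 = \left(-23143\right) 121 + 146 = -2800303 + 146 = -2800157$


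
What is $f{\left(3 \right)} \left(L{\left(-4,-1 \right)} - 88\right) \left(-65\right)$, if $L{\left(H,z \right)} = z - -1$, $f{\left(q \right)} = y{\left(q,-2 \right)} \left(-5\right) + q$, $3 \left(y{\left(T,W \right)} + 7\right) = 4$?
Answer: $\frac{537680}{3} \approx 1.7923 \cdot 10^{5}$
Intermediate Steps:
$y{\left(T,W \right)} = - \frac{17}{3}$ ($y{\left(T,W \right)} = -7 + \frac{1}{3} \cdot 4 = -7 + \frac{4}{3} = - \frac{17}{3}$)
$f{\left(q \right)} = \frac{85}{3} + q$ ($f{\left(q \right)} = \left(- \frac{17}{3}\right) \left(-5\right) + q = \frac{85}{3} + q$)
$L{\left(H,z \right)} = 1 + z$ ($L{\left(H,z \right)} = z + 1 = 1 + z$)
$f{\left(3 \right)} \left(L{\left(-4,-1 \right)} - 88\right) \left(-65\right) = \left(\frac{85}{3} + 3\right) \left(\left(1 - 1\right) - 88\right) \left(-65\right) = \frac{94 \left(0 - 88\right)}{3} \left(-65\right) = \frac{94}{3} \left(-88\right) \left(-65\right) = \left(- \frac{8272}{3}\right) \left(-65\right) = \frac{537680}{3}$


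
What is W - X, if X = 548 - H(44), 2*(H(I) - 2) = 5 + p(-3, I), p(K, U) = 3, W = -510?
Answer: -1052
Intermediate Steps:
H(I) = 6 (H(I) = 2 + (5 + 3)/2 = 2 + (1/2)*8 = 2 + 4 = 6)
X = 542 (X = 548 - 1*6 = 548 - 6 = 542)
W - X = -510 - 1*542 = -510 - 542 = -1052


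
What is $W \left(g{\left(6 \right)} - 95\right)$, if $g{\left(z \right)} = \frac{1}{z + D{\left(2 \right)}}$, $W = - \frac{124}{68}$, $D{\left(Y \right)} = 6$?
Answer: $\frac{2077}{12} \approx 173.08$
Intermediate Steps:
$W = - \frac{31}{17}$ ($W = \left(-124\right) \frac{1}{68} = - \frac{31}{17} \approx -1.8235$)
$g{\left(z \right)} = \frac{1}{6 + z}$ ($g{\left(z \right)} = \frac{1}{z + 6} = \frac{1}{6 + z}$)
$W \left(g{\left(6 \right)} - 95\right) = - \frac{31 \left(\frac{1}{6 + 6} - 95\right)}{17} = - \frac{31 \left(\frac{1}{12} - 95\right)}{17} = \left(- \frac{31}{17}\right) \left(- \frac{1139}{12}\right) = \frac{2077}{12}$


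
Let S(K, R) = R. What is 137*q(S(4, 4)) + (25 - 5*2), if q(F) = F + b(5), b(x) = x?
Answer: 1248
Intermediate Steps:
q(F) = 5 + F (q(F) = F + 5 = 5 + F)
137*q(S(4, 4)) + (25 - 5*2) = 137*(5 + 4) + (25 - 5*2) = 137*9 + (25 - 1*10) = 1233 + (25 - 10) = 1233 + 15 = 1248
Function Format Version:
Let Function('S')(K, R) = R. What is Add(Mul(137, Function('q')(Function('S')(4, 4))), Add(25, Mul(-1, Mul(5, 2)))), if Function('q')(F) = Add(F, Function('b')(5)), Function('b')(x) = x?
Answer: 1248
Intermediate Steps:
Function('q')(F) = Add(5, F) (Function('q')(F) = Add(F, 5) = Add(5, F))
Add(Mul(137, Function('q')(Function('S')(4, 4))), Add(25, Mul(-1, Mul(5, 2)))) = Add(Mul(137, Add(5, 4)), Add(25, Mul(-1, Mul(5, 2)))) = Add(Mul(137, 9), Add(25, Mul(-1, 10))) = Add(1233, Add(25, -10)) = Add(1233, 15) = 1248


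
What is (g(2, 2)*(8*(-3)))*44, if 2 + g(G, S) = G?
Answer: 0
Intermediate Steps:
g(G, S) = -2 + G
(g(2, 2)*(8*(-3)))*44 = ((-2 + 2)*(8*(-3)))*44 = (0*(-24))*44 = 0*44 = 0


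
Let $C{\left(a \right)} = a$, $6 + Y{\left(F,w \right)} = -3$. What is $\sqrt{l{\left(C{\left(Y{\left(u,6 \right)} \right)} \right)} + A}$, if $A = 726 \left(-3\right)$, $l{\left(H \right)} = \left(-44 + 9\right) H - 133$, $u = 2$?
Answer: $2 i \sqrt{499} \approx 44.677 i$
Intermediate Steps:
$Y{\left(F,w \right)} = -9$ ($Y{\left(F,w \right)} = -6 - 3 = -9$)
$l{\left(H \right)} = -133 - 35 H$ ($l{\left(H \right)} = - 35 H - 133 = -133 - 35 H$)
$A = -2178$
$\sqrt{l{\left(C{\left(Y{\left(u,6 \right)} \right)} \right)} + A} = \sqrt{\left(-133 - -315\right) - 2178} = \sqrt{\left(-133 + 315\right) - 2178} = \sqrt{182 - 2178} = \sqrt{-1996} = 2 i \sqrt{499}$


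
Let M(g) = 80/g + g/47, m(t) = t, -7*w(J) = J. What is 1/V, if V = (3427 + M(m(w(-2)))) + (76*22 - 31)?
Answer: 329/1759494 ≈ 0.00018699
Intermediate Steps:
w(J) = -J/7
M(g) = 80/g + g/47 (M(g) = 80/g + g*(1/47) = 80/g + g/47)
V = 1759494/329 (V = (3427 + (80/((-1/7*(-2))) + (-1/7*(-2))/47)) + (76*22 - 31) = (3427 + (80/(2/7) + (1/47)*(2/7))) + (1672 - 31) = (3427 + (80*(7/2) + 2/329)) + 1641 = (3427 + (280 + 2/329)) + 1641 = (3427 + 92122/329) + 1641 = 1219605/329 + 1641 = 1759494/329 ≈ 5348.0)
1/V = 1/(1759494/329) = 329/1759494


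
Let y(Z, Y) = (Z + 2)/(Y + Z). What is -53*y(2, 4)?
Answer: -106/3 ≈ -35.333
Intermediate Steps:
y(Z, Y) = (2 + Z)/(Y + Z)
-53*y(2, 4) = -53*(2 + 2)/(4 + 2) = -53*4/6 = -53*⅔ = -106/3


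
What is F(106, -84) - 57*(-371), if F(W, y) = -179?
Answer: 20968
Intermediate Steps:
F(106, -84) - 57*(-371) = -179 - 57*(-371) = -179 - 1*(-21147) = -179 + 21147 = 20968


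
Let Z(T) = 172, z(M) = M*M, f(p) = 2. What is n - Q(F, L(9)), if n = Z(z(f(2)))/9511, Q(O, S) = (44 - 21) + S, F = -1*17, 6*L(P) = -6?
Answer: -209070/9511 ≈ -21.982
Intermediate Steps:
L(P) = -1 (L(P) = (⅙)*(-6) = -1)
F = -17
Q(O, S) = 23 + S
z(M) = M²
n = 172/9511 ≈ 0.018084
n - Q(F, L(9)) = 172/9511 - (23 - 1) = 172/9511 - 1*22 = 172/9511 - 22 = -209070/9511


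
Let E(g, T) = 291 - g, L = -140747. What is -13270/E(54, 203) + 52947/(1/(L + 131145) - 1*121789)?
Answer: -64356653056/1140543461 ≈ -56.426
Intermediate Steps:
-13270/E(54, 203) + 52947/(1/(L + 131145) - 1*121789) = -13270/(291 - 1*54) + 52947/(1/(-140747 + 131145) - 1*121789) = -13270/(291 - 54) + 52947/(1/(-9602) - 121789) = -13270/237 + 52947/(-1/9602 - 121789) = -13270*1/237 + 52947/(-1169417979/9602) = -13270/237 + 52947*(-9602/1169417979) = -13270/237 - 18829522/43311777 = -64356653056/1140543461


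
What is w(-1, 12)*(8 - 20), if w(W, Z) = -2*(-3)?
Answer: -72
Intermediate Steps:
w(W, Z) = 6
w(-1, 12)*(8 - 20) = 6*(8 - 20) = 6*(-12) = -72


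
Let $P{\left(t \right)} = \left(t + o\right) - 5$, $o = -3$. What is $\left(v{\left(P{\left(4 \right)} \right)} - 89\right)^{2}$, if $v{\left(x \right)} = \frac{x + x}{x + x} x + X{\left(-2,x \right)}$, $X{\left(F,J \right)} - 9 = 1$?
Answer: $6889$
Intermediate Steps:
$X{\left(F,J \right)} = 10$ ($X{\left(F,J \right)} = 9 + 1 = 10$)
$P{\left(t \right)} = -8 + t$ ($P{\left(t \right)} = \left(t - 3\right) - 5 = \left(-3 + t\right) - 5 = -8 + t$)
$v{\left(x \right)} = 10 + x$ ($v{\left(x \right)} = \frac{x + x}{x + x} x + 10 = \frac{2 x}{2 x} x + 10 = 2 x \frac{1}{2 x} x + 10 = 1 x + 10 = x + 10 = 10 + x$)
$\left(v{\left(P{\left(4 \right)} \right)} - 89\right)^{2} = \left(\left(10 + \left(-8 + 4\right)\right) - 89\right)^{2} = \left(\left(10 - 4\right) - 89\right)^{2} = \left(6 - 89\right)^{2} = \left(-83\right)^{2} = 6889$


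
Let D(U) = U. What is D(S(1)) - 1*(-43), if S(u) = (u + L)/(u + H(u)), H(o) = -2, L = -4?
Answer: 46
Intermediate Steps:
S(u) = (-4 + u)/(-2 + u) (S(u) = (u - 4)/(u - 2) = (-4 + u)/(-2 + u))
D(S(1)) - 1*(-43) = (-4 + 1)/(-2 + 1) - 1*(-43) = -3/(-1) + 43 = -1*(-3) + 43 = 3 + 43 = 46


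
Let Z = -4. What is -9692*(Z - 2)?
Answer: 58152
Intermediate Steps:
-9692*(Z - 2) = -9692*(-4 - 2) = -9692*(-6) = 58152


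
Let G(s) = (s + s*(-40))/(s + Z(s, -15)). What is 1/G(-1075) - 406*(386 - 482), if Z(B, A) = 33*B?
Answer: 1520030/39 ≈ 38975.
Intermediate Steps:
G(s) = -39/34 (G(s) = (s + s*(-40))/(s + 33*s) = (s - 40*s)/((34*s)) = (-39*s)*(1/(34*s)) = -39/34)
1/G(-1075) - 406*(386 - 482) = 1/(-39/34) - 406*(386 - 482) = -34/39 - 406*(-96) = -34/39 + 38976 = 1520030/39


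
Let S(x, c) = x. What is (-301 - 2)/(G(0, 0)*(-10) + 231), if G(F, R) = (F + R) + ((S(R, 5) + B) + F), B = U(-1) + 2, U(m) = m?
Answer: -303/221 ≈ -1.3710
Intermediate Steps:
B = 1 (B = -1 + 2 = 1)
G(F, R) = 1 + 2*F + 2*R (G(F, R) = (F + R) + ((R + 1) + F) = (F + R) + ((1 + R) + F) = (F + R) + (1 + F + R) = 1 + 2*F + 2*R)
(-301 - 2)/(G(0, 0)*(-10) + 231) = (-301 - 2)/((1 + 2*0 + 2*0)*(-10) + 231) = -303/((1 + 0 + 0)*(-10) + 231) = -303/(1*(-10) + 231) = -303/(-10 + 231) = -303/221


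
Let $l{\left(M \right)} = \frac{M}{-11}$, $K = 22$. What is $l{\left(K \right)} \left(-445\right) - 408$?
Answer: $482$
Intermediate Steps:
$l{\left(M \right)} = - \frac{M}{11}$ ($l{\left(M \right)} = M \left(- \frac{1}{11}\right) = - \frac{M}{11}$)
$l{\left(K \right)} \left(-445\right) - 408 = \left(- \frac{1}{11}\right) 22 \left(-445\right) - 408 = \left(-2\right) \left(-445\right) - 408 = 890 - 408 = 482$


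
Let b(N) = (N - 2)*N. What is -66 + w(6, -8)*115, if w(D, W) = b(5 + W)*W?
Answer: -13866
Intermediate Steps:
b(N) = N*(-2 + N) (b(N) = (-2 + N)*N = N*(-2 + N))
w(D, W) = W*(3 + W)*(5 + W) (w(D, W) = ((5 + W)*(-2 + (5 + W)))*W = ((5 + W)*(3 + W))*W = ((3 + W)*(5 + W))*W = W*(3 + W)*(5 + W))
-66 + w(6, -8)*115 = -66 - 8*(3 - 8)*(5 - 8)*115 = -66 - 8*(-5)*(-3)*115 = -66 - 120*115 = -66 - 13800 = -13866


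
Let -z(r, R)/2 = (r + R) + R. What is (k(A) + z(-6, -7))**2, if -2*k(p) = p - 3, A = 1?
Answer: 1681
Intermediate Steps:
z(r, R) = -4*R - 2*r (z(r, R) = -2*((r + R) + R) = -2*((R + r) + R) = -2*(r + 2*R) = -4*R - 2*r)
k(p) = 3/2 - p/2 (k(p) = -(p - 3)/2 = -(-3 + p)/2 = 3/2 - p/2)
(k(A) + z(-6, -7))**2 = ((3/2 - 1/2*1) + (-4*(-7) - 2*(-6)))**2 = ((3/2 - 1/2) + (28 + 12))**2 = (1 + 40)**2 = 41**2 = 1681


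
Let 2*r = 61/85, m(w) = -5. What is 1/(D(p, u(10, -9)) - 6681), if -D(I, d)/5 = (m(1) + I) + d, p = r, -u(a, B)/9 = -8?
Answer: -34/238605 ≈ -0.00014249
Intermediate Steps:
r = 61/170 (r = (61/85)/2 = (61*(1/85))/2 = (½)*(61/85) = 61/170 ≈ 0.35882)
u(a, B) = 72 (u(a, B) = -9*(-8) = 72)
p = 61/170 ≈ 0.35882
D(I, d) = 25 - 5*I - 5*d (D(I, d) = -5*((-5 + I) + d) = -5*(-5 + I + d) = 25 - 5*I - 5*d)
1/(D(p, u(10, -9)) - 6681) = 1/((25 - 5*61/170 - 5*72) - 6681) = 1/((25 - 61/34 - 360) - 6681) = 1/(-11451/34 - 6681) = 1/(-238605/34) = -34/238605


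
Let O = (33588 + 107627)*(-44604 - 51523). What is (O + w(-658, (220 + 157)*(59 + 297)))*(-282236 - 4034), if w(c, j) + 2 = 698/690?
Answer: 268133543673695764/69 ≈ 3.8860e+15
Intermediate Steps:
w(c, j) = -341/345 (w(c, j) = -2 + 698/690 = -2 + 698*(1/690) = -2 + 349/345 = -341/345)
O = -13574574305 (O = 141215*(-96127) = -13574574305)
(O + w(-658, (220 + 157)*(59 + 297)))*(-282236 - 4034) = (-13574574305 - 341/345)*(-282236 - 4034) = -4683228135566/345*(-286270) = 268133543673695764/69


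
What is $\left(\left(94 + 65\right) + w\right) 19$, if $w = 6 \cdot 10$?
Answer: $4161$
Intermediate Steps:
$w = 60$
$\left(\left(94 + 65\right) + w\right) 19 = \left(\left(94 + 65\right) + 60\right) 19 = \left(159 + 60\right) 19 = 219 \cdot 19 = 4161$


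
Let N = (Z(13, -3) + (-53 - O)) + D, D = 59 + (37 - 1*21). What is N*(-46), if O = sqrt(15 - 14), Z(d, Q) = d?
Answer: -1564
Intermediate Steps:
O = 1 (O = sqrt(1) = 1)
D = 75 (D = 59 + (37 - 21) = 59 + 16 = 75)
N = 34 (N = (13 + (-53 - 1*1)) + 75 = (13 + (-53 - 1)) + 75 = (13 - 54) + 75 = -41 + 75 = 34)
N*(-46) = 34*(-46) = -1564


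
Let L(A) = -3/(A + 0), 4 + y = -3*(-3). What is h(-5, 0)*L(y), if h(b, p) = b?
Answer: 3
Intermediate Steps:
y = 5 (y = -4 - 3*(-3) = -4 + 9 = 5)
L(A) = -3/A
h(-5, 0)*L(y) = -(-15)/5 = -5*(-3/5) = 3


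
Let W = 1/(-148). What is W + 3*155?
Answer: 68819/148 ≈ 464.99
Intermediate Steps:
W = -1/148 ≈ -0.0067568
W + 3*155 = -1/148 + 3*155 = -1/148 + 465 = 68819/148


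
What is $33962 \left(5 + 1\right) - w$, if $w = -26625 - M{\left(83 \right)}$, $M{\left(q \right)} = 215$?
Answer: $230612$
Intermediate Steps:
$w = -26840$ ($w = -26625 - 215 = -26840$)
$33962 \left(5 + 1\right) - w = 33962 \left(5 + 1\right) - -26840 = 33962 \cdot 6 + 26840 = 203772 + 26840 = 230612$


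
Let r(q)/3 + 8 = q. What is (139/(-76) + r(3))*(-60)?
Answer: 19185/19 ≈ 1009.7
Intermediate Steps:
r(q) = -24 + 3*q
(139/(-76) + r(3))*(-60) = (139/(-76) + (-24 + 3*3))*(-60) = (139*(-1/76) + (-24 + 9))*(-60) = (-139/76 - 15)*(-60) = -1279/76*(-60) = 19185/19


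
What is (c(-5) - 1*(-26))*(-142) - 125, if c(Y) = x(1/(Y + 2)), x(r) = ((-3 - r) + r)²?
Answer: -5095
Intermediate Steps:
x(r) = 9 (x(r) = (-3)² = 9)
c(Y) = 9
(c(-5) - 1*(-26))*(-142) - 125 = (9 - 1*(-26))*(-142) - 125 = (9 + 26)*(-142) - 125 = 35*(-142) - 125 = -4970 - 125 = -5095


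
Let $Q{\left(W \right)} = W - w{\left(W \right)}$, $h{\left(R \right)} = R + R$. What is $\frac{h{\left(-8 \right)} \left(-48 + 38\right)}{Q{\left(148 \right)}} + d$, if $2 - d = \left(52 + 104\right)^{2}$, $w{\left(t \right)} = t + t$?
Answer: $- \frac{900398}{37} \approx -24335.0$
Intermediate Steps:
$w{\left(t \right)} = 2 t$
$h{\left(R \right)} = 2 R$
$Q{\left(W \right)} = - W$ ($Q{\left(W \right)} = W - 2 W = - W$)
$d = -24334$ ($d = 2 - \left(52 + 104\right)^{2} = 2 - 156^{2} = 2 - 24336 = -24334$)
$\frac{h{\left(-8 \right)} \left(-48 + 38\right)}{Q{\left(148 \right)}} + d = \frac{2 \left(-8\right) \left(-48 + 38\right)}{\left(-1\right) 148} - 24334 = \frac{\left(-16\right) \left(-10\right)}{-148} - 24334 = 160 \left(- \frac{1}{148}\right) - 24334 = - \frac{40}{37} - 24334 = - \frac{900398}{37}$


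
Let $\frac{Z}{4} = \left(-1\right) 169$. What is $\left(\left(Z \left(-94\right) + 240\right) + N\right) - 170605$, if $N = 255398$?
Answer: $148577$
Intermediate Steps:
$Z = -676$ ($Z = 4 \left(\left(-1\right) 169\right) = 4 \left(-169\right) = -676$)
$\left(\left(Z \left(-94\right) + 240\right) + N\right) - 170605 = \left(\left(\left(-676\right) \left(-94\right) + 240\right) + 255398\right) - 170605 = \left(\left(63544 + 240\right) + 255398\right) - 170605 = \left(63784 + 255398\right) - 170605 = 319182 - 170605 = 148577$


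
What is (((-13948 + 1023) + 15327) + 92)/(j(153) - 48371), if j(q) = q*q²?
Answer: 1247/1766603 ≈ 0.00070587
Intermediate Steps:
j(q) = q³
(((-13948 + 1023) + 15327) + 92)/(j(153) - 48371) = (((-13948 + 1023) + 15327) + 92)/(153³ - 48371) = ((-12925 + 15327) + 92)/(3581577 - 48371) = (2402 + 92)/3533206 = 2494*(1/3533206) = 1247/1766603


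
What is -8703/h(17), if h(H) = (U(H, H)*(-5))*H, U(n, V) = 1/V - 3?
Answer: -8703/250 ≈ -34.812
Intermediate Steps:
U(n, V) = -3 + 1/V
h(H) = H*(15 - 5/H) (h(H) = ((-3 + 1/H)*(-5))*H = (15 - 5/H)*H = H*(15 - 5/H))
-8703/h(17) = -8703/(-5 + 15*17) = -8703/(-5 + 255) = -8703/250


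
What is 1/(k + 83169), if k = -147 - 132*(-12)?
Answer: 1/84606 ≈ 1.1819e-5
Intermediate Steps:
k = 1437 (k = -147 + 1584 = 1437)
1/(k + 83169) = 1/(1437 + 83169) = 1/84606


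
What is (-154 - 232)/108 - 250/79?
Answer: -28747/4266 ≈ -6.7386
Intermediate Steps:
(-154 - 232)/108 - 250/79 = -386*1/108 - 250*1/79 = -193/54 - 250/79 = -28747/4266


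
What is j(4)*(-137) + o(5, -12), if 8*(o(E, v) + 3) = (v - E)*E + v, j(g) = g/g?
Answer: -1217/8 ≈ -152.13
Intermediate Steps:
j(g) = 1
o(E, v) = -3 + v/8 + E*(v - E)/8 (o(E, v) = -3 + ((v - E)*E + v)/8 = -3 + (E*(v - E) + v)/8 = -3 + (v + E*(v - E))/8 = -3 + (v/8 + E*(v - E)/8) = -3 + v/8 + E*(v - E)/8)
j(4)*(-137) + o(5, -12) = 1*(-137) + (-3 - 1/8*5**2 + (1/8)*(-12) + (1/8)*5*(-12)) = -137 + (-3 - 1/8*25 - 3/2 - 15/2) = -137 + (-3 - 25/8 - 3/2 - 15/2) = -137 - 121/8 = -1217/8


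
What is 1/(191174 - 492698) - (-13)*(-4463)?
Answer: -17494120957/301524 ≈ -58019.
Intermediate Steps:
1/(191174 - 492698) - (-13)*(-4463) = 1/(-301524) - 1*58019 = -1/301524 - 58019 = -17494120957/301524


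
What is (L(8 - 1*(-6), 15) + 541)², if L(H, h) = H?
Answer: 308025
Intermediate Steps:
(L(8 - 1*(-6), 15) + 541)² = ((8 - 1*(-6)) + 541)² = ((8 + 6) + 541)² = (14 + 541)² = 555² = 308025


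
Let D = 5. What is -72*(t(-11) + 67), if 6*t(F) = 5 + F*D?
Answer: -4224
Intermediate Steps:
t(F) = 5/6 + 5*F/6 (t(F) = (5 + F*5)/6 = (5 + 5*F)/6 = 5/6 + 5*F/6)
-72*(t(-11) + 67) = -72*((5/6 + (5/6)*(-11)) + 67) = -72*((5/6 - 55/6) + 67) = -72*(-25/3 + 67) = -72*176/3 = -4224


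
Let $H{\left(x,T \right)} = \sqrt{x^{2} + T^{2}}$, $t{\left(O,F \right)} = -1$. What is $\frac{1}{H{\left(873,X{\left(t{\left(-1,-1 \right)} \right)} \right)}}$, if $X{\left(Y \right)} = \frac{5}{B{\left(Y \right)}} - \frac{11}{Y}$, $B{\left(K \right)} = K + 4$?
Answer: $\frac{3 \sqrt{6860605}}{6860605} \approx 0.0011454$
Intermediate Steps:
$B{\left(K \right)} = 4 + K$
$X{\left(Y \right)} = - \frac{11}{Y} + \frac{5}{4 + Y}$ ($X{\left(Y \right)} = \frac{5}{4 + Y} - \frac{11}{Y} = - \frac{11}{Y} + \frac{5}{4 + Y}$)
$H{\left(x,T \right)} = \sqrt{T^{2} + x^{2}}$
$\frac{1}{H{\left(873,X{\left(t{\left(-1,-1 \right)} \right)} \right)}} = \frac{1}{\sqrt{\left(\frac{2 \left(-22 - -3\right)}{\left(-1\right) \left(4 - 1\right)}\right)^{2} + 873^{2}}} = \frac{1}{\sqrt{\left(2 \left(-1\right) \frac{1}{3} \left(-22 + 3\right)\right)^{2} + 762129}} = \frac{1}{\sqrt{\left(2 \left(-1\right) \frac{1}{3} \left(-19\right)\right)^{2} + 762129}} = \frac{1}{\sqrt{\left(\frac{38}{3}\right)^{2} + 762129}} = \frac{1}{\sqrt{\frac{1444}{9} + 762129}} = \frac{1}{\sqrt{\frac{6860605}{9}}} = \frac{1}{\frac{1}{3} \sqrt{6860605}} = \frac{3 \sqrt{6860605}}{6860605}$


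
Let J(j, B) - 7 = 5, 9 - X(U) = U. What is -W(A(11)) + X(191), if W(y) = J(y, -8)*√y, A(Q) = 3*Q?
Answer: -182 - 12*√33 ≈ -250.93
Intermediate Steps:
X(U) = 9 - U
J(j, B) = 12 (J(j, B) = 7 + 5 = 12)
W(y) = 12*√y
-W(A(11)) + X(191) = -12*√(3*11) + (9 - 1*191) = -12*√33 + (9 - 191) = -12*√33 - 182 = -182 - 12*√33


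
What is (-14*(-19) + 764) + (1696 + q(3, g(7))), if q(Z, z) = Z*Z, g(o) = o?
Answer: 2735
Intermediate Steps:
q(Z, z) = Z**2
(-14*(-19) + 764) + (1696 + q(3, g(7))) = (-14*(-19) + 764) + (1696 + 3**2) = (266 + 764) + (1696 + 9) = 1030 + 1705 = 2735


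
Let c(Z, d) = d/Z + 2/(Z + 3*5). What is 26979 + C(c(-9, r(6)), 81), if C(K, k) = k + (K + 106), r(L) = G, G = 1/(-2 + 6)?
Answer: 977987/36 ≈ 27166.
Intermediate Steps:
G = 1/4 ≈ 0.25000
r(L) = 1/4
c(Z, d) = 2/(15 + Z) + d/Z (c(Z, d) = d/Z + 2/(Z + 15) = d/Z + 2/(15 + Z) = 2/(15 + Z) + d/Z)
C(K, k) = 106 + K + k (C(K, k) = k + (106 + K) = 106 + K + k)
26979 + C(c(-9, r(6)), 81) = 26979 + (106 + (2*(-9) + 15*(1/4) - 9*1/4)/((-9)*(15 - 9)) + 81) = 26979 + (106 - 1/9*(-18 + 15/4 - 9/4)/6 + 81) = 26979 + (106 - 1/9*1/6*(-33/2) + 81) = 26979 + (106 + 11/36 + 81) = 26979 + 6743/36 = 977987/36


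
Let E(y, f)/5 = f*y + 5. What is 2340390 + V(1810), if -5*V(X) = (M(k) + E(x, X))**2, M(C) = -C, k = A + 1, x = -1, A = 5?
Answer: -69857011/5 ≈ -1.3971e+7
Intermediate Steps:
E(y, f) = 25 + 5*f*y (E(y, f) = 5*(f*y + 5) = 5*(5 + f*y) = 25 + 5*f*y)
k = 6 (k = 5 + 1 = 6)
V(X) = -(19 - 5*X)**2/5 (V(X) = -(-1*6 + (25 + 5*X*(-1)))**2/5 = -(-6 + (25 - 5*X))**2/5 = -(19 - 5*X)**2/5)
2340390 + V(1810) = 2340390 - (-19 + 5*1810)**2/5 = 2340390 - (-19 + 9050)**2/5 = 2340390 - 1/5*9031**2 = 2340390 - 1/5*81558961 = 2340390 - 81558961/5 = -69857011/5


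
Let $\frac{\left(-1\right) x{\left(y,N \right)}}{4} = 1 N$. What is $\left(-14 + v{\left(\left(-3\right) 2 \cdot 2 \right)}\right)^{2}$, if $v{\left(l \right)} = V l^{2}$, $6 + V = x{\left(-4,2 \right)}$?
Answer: $4120900$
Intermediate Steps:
$x{\left(y,N \right)} = - 4 N$ ($x{\left(y,N \right)} = - 4 \cdot 1 N = - 4 N$)
$V = -14$ ($V = -6 - 8 = -14$)
$v{\left(l \right)} = - 14 l^{2}$
$\left(-14 + v{\left(\left(-3\right) 2 \cdot 2 \right)}\right)^{2} = \left(-14 - 14 \left(\left(-3\right) 2 \cdot 2\right)^{2}\right)^{2} = \left(-14 - 14 \left(\left(-6\right) 2\right)^{2}\right)^{2} = \left(-14 - 14 \left(-12\right)^{2}\right)^{2} = \left(-14 - 2016\right)^{2} = \left(-2030\right)^{2} = 4120900$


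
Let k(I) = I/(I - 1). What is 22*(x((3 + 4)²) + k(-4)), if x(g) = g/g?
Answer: 198/5 ≈ 39.600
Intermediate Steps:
k(I) = I/(-1 + I)
x(g) = 1
22*(x((3 + 4)²) + k(-4)) = 22*(1 - 4/(-1 - 4)) = 22*(1 - 4/(-5)) = 22*(1 - 4*(-⅕)) = 22*(1 + ⅘) = 22*(9/5) = 198/5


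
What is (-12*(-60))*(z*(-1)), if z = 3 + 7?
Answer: -7200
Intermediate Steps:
z = 10
(-12*(-60))*(z*(-1)) = (-12*(-60))*(10*(-1)) = 720*(-10) = -7200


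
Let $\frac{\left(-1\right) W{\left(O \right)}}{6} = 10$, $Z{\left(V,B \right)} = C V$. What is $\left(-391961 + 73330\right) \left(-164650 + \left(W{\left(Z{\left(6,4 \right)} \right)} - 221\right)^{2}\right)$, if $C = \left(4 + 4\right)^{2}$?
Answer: $27303171759$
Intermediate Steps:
$C = 64$ ($C = 8^{2} = 64$)
$Z{\left(V,B \right)} = 64 V$
$W{\left(O \right)} = -60$ ($W{\left(O \right)} = \left(-6\right) 10 = -60$)
$\left(-391961 + 73330\right) \left(-164650 + \left(W{\left(Z{\left(6,4 \right)} \right)} - 221\right)^{2}\right) = \left(-391961 + 73330\right) \left(-164650 + \left(-60 - 221\right)^{2}\right) = - 318631 \left(-164650 + \left(-281\right)^{2}\right) = - 318631 \left(-164650 + 78961\right) = \left(-318631\right) \left(-85689\right) = 27303171759$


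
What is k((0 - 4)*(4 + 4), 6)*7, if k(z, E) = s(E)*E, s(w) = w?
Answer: 252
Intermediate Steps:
k(z, E) = E² (k(z, E) = E*E = E²)
k((0 - 4)*(4 + 4), 6)*7 = 6²*7 = 36*7 = 252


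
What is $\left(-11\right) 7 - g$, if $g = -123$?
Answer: $46$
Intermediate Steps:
$\left(-11\right) 7 - g = \left(-11\right) 7 - -123 = -77 + 123 = 46$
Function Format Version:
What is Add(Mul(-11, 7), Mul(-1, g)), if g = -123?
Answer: 46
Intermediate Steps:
Add(Mul(-11, 7), Mul(-1, g)) = Add(Mul(-11, 7), Mul(-1, -123)) = Add(-77, 123) = 46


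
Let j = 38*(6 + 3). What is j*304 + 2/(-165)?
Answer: 17154718/165 ≈ 1.0397e+5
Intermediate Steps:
j = 342 (j = 38*9 = 342)
j*304 + 2/(-165) = 342*304 + 2/(-165) = 103968 + 2*(-1/165) = 103968 - 2/165 = 17154718/165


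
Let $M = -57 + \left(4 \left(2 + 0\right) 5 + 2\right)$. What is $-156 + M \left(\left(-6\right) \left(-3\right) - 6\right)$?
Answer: $-336$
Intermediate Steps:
$M = -15$ ($M = -57 + \left(4 \cdot 2 \cdot 5 + 2\right) = -57 + \left(4 \cdot 10 + 2\right) = -57 + \left(40 + 2\right) = -57 + 42 = -15$)
$-156 + M \left(\left(-6\right) \left(-3\right) - 6\right) = -156 - 15 \left(\left(-6\right) \left(-3\right) - 6\right) = -156 - 15 \left(18 - 6\right) = -156 - 180 = -336$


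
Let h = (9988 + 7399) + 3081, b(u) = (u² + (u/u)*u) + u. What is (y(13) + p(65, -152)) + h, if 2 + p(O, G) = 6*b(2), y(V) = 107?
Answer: 20621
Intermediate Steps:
b(u) = u² + 2*u (b(u) = (u² + 1*u) + u = (u² + u) + u = (u + u²) + u = u² + 2*u)
h = 20468 (h = 17387 + 3081 = 20468)
p(O, G) = 46 (p(O, G) = -2 + 6*(2*(2 + 2)) = -2 + 6*(2*4) = -2 + 6*8 = -2 + 48 = 46)
(y(13) + p(65, -152)) + h = (107 + 46) + 20468 = 153 + 20468 = 20621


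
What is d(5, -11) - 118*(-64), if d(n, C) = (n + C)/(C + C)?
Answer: 83075/11 ≈ 7552.3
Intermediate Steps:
d(n, C) = (C + n)/(2*C) (d(n, C) = (C + n)/((2*C)) = (C + n)*(1/(2*C)) = (C + n)/(2*C))
d(5, -11) - 118*(-64) = (½)*(-11 + 5)/(-11) - 118*(-64) = (½)*(-1/11)*(-6) + 7552 = 3/11 + 7552 = 83075/11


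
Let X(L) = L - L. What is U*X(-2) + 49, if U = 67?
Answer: 49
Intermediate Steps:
X(L) = 0
U*X(-2) + 49 = 67*0 + 49 = 0 + 49 = 49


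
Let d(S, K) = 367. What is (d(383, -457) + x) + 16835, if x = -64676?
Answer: -47474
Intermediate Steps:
(d(383, -457) + x) + 16835 = (367 - 64676) + 16835 = -64309 + 16835 = -47474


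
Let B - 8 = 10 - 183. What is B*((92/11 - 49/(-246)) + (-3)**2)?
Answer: -237625/82 ≈ -2897.9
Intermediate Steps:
B = -165 (B = 8 + (10 - 183) = 8 - 173 = -165)
B*((92/11 - 49/(-246)) + (-3)**2) = -165*((92/11 - 49/(-246)) + (-3)**2) = -165*((92*(1/11) - 49*(-1/246)) + 9) = -165*((92/11 + 49/246) + 9) = -165*(23171/2706 + 9) = -165*47525/2706 = -237625/82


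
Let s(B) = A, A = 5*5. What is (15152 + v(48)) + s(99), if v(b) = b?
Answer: 15225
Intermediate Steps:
A = 25
s(B) = 25
(15152 + v(48)) + s(99) = (15152 + 48) + 25 = 15200 + 25 = 15225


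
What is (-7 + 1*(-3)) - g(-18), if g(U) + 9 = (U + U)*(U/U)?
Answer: 35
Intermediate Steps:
g(U) = -9 + 2*U (g(U) = -9 + (U + U)*(U/U) = -9 + (2*U)*1 = -9 + 2*U)
(-7 + 1*(-3)) - g(-18) = (-7 + 1*(-3)) - (-9 + 2*(-18)) = (-7 - 3) - (-9 - 36) = -10 - 1*(-45) = -10 + 45 = 35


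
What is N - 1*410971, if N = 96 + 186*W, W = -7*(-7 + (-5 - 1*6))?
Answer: -387439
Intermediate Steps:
W = 126 (W = -7*(-7 + (-5 - 6)) = -7*(-7 - 11) = -7*(-18) = 126)
N = 23532 (N = 96 + 186*126 = 96 + 23436 = 23532)
N - 1*410971 = 23532 - 1*410971 = 23532 - 410971 = -387439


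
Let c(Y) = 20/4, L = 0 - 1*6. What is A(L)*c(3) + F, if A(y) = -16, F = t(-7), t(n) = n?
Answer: -87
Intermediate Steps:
L = -6 (L = 0 - 6 = -6)
c(Y) = 5 (c(Y) = 20*(1/4) = 5)
F = -7
A(L)*c(3) + F = -16*5 - 7 = -80 - 7 = -87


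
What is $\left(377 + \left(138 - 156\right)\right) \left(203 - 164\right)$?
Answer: $14001$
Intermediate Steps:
$\left(377 + \left(138 - 156\right)\right) \left(203 - 164\right) = \left(377 - 18\right) 39 = 359 \cdot 39 = 14001$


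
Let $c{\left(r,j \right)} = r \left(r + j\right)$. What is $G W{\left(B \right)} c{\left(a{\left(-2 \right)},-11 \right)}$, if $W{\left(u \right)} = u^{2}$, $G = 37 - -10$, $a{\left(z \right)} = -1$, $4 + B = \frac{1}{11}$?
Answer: $\frac{1042836}{121} \approx 8618.5$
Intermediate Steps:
$B = - \frac{43}{11}$ ($B = -4 + \frac{1}{11} = - \frac{43}{11} \approx -3.9091$)
$c{\left(r,j \right)} = r \left(j + r\right)$
$G = 47$ ($G = 37 + 10 = 47$)
$G W{\left(B \right)} c{\left(a{\left(-2 \right)},-11 \right)} = 47 \left(- \frac{43}{11}\right)^{2} \left(- (-11 - 1)\right) = 47 \cdot \frac{1849}{121} \left(\left(-1\right) \left(-12\right)\right) = \frac{86903}{121} \cdot 12 = \frac{1042836}{121}$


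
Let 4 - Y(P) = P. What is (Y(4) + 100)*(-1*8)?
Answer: -800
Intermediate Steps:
Y(P) = 4 - P
(Y(4) + 100)*(-1*8) = ((4 - 1*4) + 100)*(-1*8) = ((4 - 4) + 100)*(-8) = (0 + 100)*(-8) = 100*(-8) = -800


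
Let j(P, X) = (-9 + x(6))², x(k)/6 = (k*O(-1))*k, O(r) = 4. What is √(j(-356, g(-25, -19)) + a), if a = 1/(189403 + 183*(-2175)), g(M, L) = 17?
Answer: √31816502602467478/208622 ≈ 855.00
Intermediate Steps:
x(k) = 24*k² (x(k) = 6*((k*4)*k) = 6*((4*k)*k) = 6*(4*k²) = 24*k²)
j(P, X) = 731025 (j(P, X) = (-9 + 24*6²)² = (-9 + 24*36)² = (-9 + 864)² = 855² = 731025)
a = -1/208622 (a = 1/(189403 - 398025) = 1/(-208622) = -1/208622 ≈ -4.7934e-6)
√(j(-356, g(-25, -19)) + a) = √(731025 - 1/208622) = √(152507897549/208622) = √31816502602467478/208622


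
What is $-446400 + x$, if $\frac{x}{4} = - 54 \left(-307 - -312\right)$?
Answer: $-447480$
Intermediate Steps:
$x = -1080$ ($x = 4 \left(- 54 \left(-307 - -312\right)\right) = 4 \left(- 54 \left(-307 + 312\right)\right) = 4 \left(\left(-54\right) 5\right) = 4 \left(-270\right) = -1080$)
$-446400 + x = -446400 - 1080 = -447480$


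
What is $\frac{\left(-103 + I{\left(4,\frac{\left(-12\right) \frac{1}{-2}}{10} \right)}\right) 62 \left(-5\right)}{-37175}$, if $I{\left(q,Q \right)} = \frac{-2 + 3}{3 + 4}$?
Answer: $- \frac{8928}{10409} \approx -0.85772$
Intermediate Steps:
$I{\left(q,Q \right)} = \frac{1}{7}$ ($I{\left(q,Q \right)} = 1 \cdot \frac{1}{7} = \frac{1}{7}$)
$\frac{\left(-103 + I{\left(4,\frac{\left(-12\right) \frac{1}{-2}}{10} \right)}\right) 62 \left(-5\right)}{-37175} = \frac{\left(-103 + \frac{1}{7}\right) 62 \left(-5\right)}{-37175} = \left(- \frac{720}{7}\right) \left(-310\right) \left(- \frac{1}{37175}\right) = \frac{223200}{7} \left(- \frac{1}{37175}\right) = - \frac{8928}{10409}$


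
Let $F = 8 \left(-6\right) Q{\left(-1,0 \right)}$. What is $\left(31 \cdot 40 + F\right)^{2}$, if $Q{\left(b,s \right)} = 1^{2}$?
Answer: $1420864$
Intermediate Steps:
$Q{\left(b,s \right)} = 1$
$F = -48$ ($F = 8 \left(-6\right) 1 = \left(-48\right) 1 = -48$)
$\left(31 \cdot 40 + F\right)^{2} = \left(31 \cdot 40 - 48\right)^{2} = \left(1240 - 48\right)^{2} = 1192^{2} = 1420864$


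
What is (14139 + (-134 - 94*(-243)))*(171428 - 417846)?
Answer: -9079764046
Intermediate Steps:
(14139 + (-134 - 94*(-243)))*(171428 - 417846) = (14139 + (-134 + 22842))*(-246418) = (14139 + 22708)*(-246418) = 36847*(-246418) = -9079764046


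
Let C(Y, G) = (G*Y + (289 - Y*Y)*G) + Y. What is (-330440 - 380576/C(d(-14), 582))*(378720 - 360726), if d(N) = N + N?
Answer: -905009863711248/152207 ≈ -5.9459e+9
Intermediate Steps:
d(N) = 2*N
C(Y, G) = Y + G*Y + G*(289 - Y²) (C(Y, G) = (G*Y + (289 - Y²)*G) + Y = (G*Y + G*(289 - Y²)) + Y = Y + G*Y + G*(289 - Y²))
(-330440 - 380576/C(d(-14), 582))*(378720 - 360726) = (-330440 - 380576/(2*(-14) + 289*582 + 582*(2*(-14)) - 1*582*(2*(-14))²))*(378720 - 360726) = (-330440 - 380576/(-28 + 168198 + 582*(-28) - 1*582*(-28)²))*17994 = (-330440 - 380576/(-28 + 168198 - 16296 - 1*582*784))*17994 = (-330440 - 380576/(-28 + 168198 - 16296 - 456288))*17994 = (-330440 - 380576/(-304414))*17994 = (-330440 - 380576*(-1/304414))*17994 = (-330440 + 190288/152207)*17994 = -50295090792/152207*17994 = -905009863711248/152207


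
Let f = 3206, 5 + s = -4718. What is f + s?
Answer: -1517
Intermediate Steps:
s = -4723 (s = -5 - 4718 = -4723)
f + s = 3206 - 4723 = -1517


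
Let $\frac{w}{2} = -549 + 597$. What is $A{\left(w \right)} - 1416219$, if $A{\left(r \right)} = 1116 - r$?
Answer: $-1415199$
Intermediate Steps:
$w = 96$ ($w = 2 \left(-549 + 597\right) = 2 \cdot 48 = 96$)
$A{\left(w \right)} - 1416219 = \left(1116 - 96\right) - 1416219 = 1020 - 1416219 = -1415199$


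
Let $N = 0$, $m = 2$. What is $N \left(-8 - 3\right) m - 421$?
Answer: $-421$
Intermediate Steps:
$N \left(-8 - 3\right) m - 421 = 0 \left(-8 - 3\right) 2 - 421 = 0 \left(-11\right) 2 - 421 = 0 \cdot 2 - 421 = 0 - 421 = -421$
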